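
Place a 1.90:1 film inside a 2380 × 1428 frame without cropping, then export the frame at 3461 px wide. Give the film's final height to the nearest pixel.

Fitted into 2380×1428, the film spans the width; its height is 2380 / 1.900 ≈ 1252.63 px.
Resizing to 3461 px wide multiplies everything by 1.4542: 1252.63 → 1821.58 px.

1822 px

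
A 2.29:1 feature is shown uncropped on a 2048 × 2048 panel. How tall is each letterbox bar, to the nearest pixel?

577 px

2.29:1 is wider than 1:1, so it spans the full width.
Content height = 2048 / 2.290 ≈ 894.32 px.
Black = 2048 − 894.32 = 1153.68 px, or 576.84 per bar.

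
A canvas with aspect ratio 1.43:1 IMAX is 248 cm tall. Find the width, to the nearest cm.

355 cm

At 1.43:1 IMAX, 248 × 1.430 ≈ 354.64.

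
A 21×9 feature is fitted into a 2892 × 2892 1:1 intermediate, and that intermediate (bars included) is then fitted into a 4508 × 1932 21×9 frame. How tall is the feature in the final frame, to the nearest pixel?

First fit — 21×9 into 2892×2892 spans the width: 2892.00 × 1239.43.
The 1:1 canvas is height-limited in 4508×1932, giving 1932.00 × 1932.00; scale factor 0.6680.
The feature scales with it: height 1239.43 × 0.6680 ≈ 828.00.

828 px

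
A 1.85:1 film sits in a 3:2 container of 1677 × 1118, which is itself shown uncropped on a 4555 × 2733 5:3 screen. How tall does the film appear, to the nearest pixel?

Inside the 1677×1118 canvas the film is width-limited at 1677.00 × 906.49.
The 3:2 canvas is height-limited in 4555×2733, giving 4099.50 × 2733.00; scale factor 2.4445.
Applying the same ×2.4445: 906.49 → 2215.95.

2216 px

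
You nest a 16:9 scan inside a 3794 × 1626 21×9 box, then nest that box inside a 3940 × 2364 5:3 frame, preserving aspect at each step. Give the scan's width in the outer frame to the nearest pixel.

16:9 in 3794×1626: fills the height, so the scan is 2890.67 × 1626.00.
The 21×9 canvas is width-limited in 3940×2364, giving 3940.00 × 1688.57; scale factor 1.0385.
Applying the same ×1.0385: 2890.67 → 3001.90.

3002 px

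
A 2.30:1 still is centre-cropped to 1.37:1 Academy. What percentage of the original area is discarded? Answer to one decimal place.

40.4%

The height stays; only width is cut (since 1.37:1 Academy is narrower than 2.30:1).
Fraction kept = (1.370)/(2.300) ≈ 59.57%, so 40.43% is lost.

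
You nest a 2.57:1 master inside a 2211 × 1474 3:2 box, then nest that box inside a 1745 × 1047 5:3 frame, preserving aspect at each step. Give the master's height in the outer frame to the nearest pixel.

611 px

Inside the 2211×1474 canvas the master is width-limited at 2211.00 × 860.31.
The 3:2 canvas is height-limited in 1745×1047, giving 1570.50 × 1047.00; scale factor 0.7103.
So the master's height is 860.31 × 0.7103 ≈ 611.09.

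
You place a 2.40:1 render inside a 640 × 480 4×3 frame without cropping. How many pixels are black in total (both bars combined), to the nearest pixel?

136533 pixels

2.40:1 is wider than 4×3, so it spans the full width.
Content height = 640 / 2.400 ≈ 266.6667 px.
480 − 266.6667 = 213.3333 px of bars.
Across the 640-px span: 213.3333 × 640 ≈ 136533 px.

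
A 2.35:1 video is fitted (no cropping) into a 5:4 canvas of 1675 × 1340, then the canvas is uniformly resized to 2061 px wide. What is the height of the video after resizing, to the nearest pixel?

At 1675×1340 the video is width-limited, so height = 1675 / 2.350 ≈ 712.77 px.
Scaling 1675 → 2061 is ×1.2304, so the height becomes 712.77 × 1.2304 ≈ 877.02 px.

877 px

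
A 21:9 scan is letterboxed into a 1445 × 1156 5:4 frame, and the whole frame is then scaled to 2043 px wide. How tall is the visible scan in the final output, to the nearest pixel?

876 px

In the 1445×1156 frame the scan fills the width: height = 1445 × 9/21 ≈ 619.29 px.
The frame scales by 2043/1445 = 1.4138; 619.29 × 1.4138 ≈ 875.57 px.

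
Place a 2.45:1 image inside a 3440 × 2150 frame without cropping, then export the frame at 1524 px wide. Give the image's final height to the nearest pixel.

In the 3440×2150 frame the image fills the width: height = 3440 / 2.450 ≈ 1404.08 px.
Scaling 3440 → 1524 is ×0.4430, so the height becomes 1404.08 × 0.4430 ≈ 622.04 px.

622 px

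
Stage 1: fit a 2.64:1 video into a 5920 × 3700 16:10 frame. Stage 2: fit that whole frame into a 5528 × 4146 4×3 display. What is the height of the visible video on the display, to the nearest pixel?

2094 px

First fit — 2.64:1 into 5920×3700 spans the width: 5920.00 × 2242.42.
Second fit — the 16:10 canvas into 5528×4146 spans the width: 5528.00 × 3455.00 (×0.9338 from 5920×3700).
Applying the same ×0.9338: 2242.42 → 2093.94.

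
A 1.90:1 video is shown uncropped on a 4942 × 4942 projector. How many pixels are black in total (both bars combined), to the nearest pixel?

11568962 pixels

1.90:1 is wider than square, so it spans the full width.
That makes the image 2601.0526 px tall (4942 / 1.900).
4942 − 2601.0526 = 2340.9474 px of bars.
Across the 4942-px span: 2340.9474 × 4942 ≈ 11568962 px.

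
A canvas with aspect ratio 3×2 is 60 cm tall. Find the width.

90 cm

At 3×2, 60·3/2 ≈ 90.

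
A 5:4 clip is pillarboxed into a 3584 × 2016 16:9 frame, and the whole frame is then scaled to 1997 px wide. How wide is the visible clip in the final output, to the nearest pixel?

At 3584×2016 the clip is height-limited, so width = 2016 × 5/4 ≈ 2520.00 px.
The frame scales by 1997/3584 = 0.5572; 2520.00 × 0.5572 ≈ 1404.14 px.

1404 px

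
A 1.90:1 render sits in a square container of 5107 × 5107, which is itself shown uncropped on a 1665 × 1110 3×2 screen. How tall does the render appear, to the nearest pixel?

584 px

Inside the 5107×5107 canvas the render is width-limited at 5107.00 × 2687.89.
The square canvas is height-limited in 1665×1110, giving 1110.00 × 1110.00; scale factor 0.2173.
Applying the same ×0.2173: 2687.89 → 584.21.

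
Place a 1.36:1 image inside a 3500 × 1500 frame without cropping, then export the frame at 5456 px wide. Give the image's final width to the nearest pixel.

3180 px

Fitted into 3500×1500, the image spans the height; its width is 1500 × 1.360 ≈ 2040.00 px.
Scaling 3500 → 5456 is ×1.5589, so the width becomes 2040.00 × 1.5589 ≈ 3180.07 px.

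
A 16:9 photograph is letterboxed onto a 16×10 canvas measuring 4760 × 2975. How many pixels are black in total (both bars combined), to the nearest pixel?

1416100 pixels

16:9 is wider than 16×10, so it spans the full width.
Content height = 4760 × 9/16 ≈ 2677.5000 px.
Leftover height: 2975 − 2677.5000 = 297.5000 px.
Bar area = 297.5000 × 4760 ≈ 1416100 px.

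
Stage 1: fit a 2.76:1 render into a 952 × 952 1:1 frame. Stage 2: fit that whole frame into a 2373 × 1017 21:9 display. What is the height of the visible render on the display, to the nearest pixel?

Inside the 952×952 canvas the render is width-limited at 952.00 × 344.93.
Second fit — the 1:1 canvas into 2373×1017 spans the height: 1017.00 × 1017.00 (×1.0683 from 952×952).
The render scales with it: height 344.93 × 1.0683 ≈ 368.48.

368 px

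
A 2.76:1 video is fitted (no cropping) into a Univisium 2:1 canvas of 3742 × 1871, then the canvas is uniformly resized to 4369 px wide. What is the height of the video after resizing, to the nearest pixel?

1583 px

At 3742×1871 the video is width-limited, so height = 3742 / 2.760 ≈ 1355.80 px.
The frame scales by 4369/3742 = 1.1676; 1355.80 × 1.1676 ≈ 1582.97 px.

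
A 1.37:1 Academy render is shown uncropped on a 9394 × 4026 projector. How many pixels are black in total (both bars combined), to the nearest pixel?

15614358 pixels

Since 1.370 < 2.333, the render is height-limited.
That makes the image 5515.6200 px wide (4026 × 1.370).
Leftover width: 9394 − 5515.6200 = 3878.3800 px.
Bar area = 3878.3800 × 4026 ≈ 15614358 px.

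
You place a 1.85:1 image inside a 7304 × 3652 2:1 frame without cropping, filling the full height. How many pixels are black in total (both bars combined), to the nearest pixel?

2000566 pixels

The image is 3652 × 1.850 ≈ 6756.2000 px wide.
Black = 7304 − 6756.2000 = 547.8000 px.
That's 547.8000 × 3652 ≈ 2000566 black pixels.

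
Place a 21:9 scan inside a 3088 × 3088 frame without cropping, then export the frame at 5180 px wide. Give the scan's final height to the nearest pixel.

In the 3088×3088 frame the scan fills the width: height = 3088 × 9/21 ≈ 1323.43 px.
Scaling 3088 → 5180 is ×1.6775, so the height becomes 1323.43 × 1.6775 ≈ 2220.00 px.

2220 px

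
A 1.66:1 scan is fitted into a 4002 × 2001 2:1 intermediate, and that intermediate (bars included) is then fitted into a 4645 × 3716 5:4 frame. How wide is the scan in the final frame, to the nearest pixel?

First fit — 1.66:1 into 4002×2001 spans the height: 3321.66 × 2001.00.
Second fit — the 2:1 canvas into 4645×3716 spans the width: 4645.00 × 2322.50 (×1.1607 from 4002×2001).
So the scan's width is 3321.66 × 1.1607 ≈ 3855.35.

3855 px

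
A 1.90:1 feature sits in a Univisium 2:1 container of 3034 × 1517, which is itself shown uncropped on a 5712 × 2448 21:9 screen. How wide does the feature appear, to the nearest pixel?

4651 px

First fit — 1.90:1 into 3034×1517 spans the height: 2882.30 × 1517.00.
The Univisium 2:1 canvas is height-limited in 5712×2448, giving 4896.00 × 2448.00; scale factor 1.6137.
The feature scales with it: width 2882.30 × 1.6137 ≈ 4651.20.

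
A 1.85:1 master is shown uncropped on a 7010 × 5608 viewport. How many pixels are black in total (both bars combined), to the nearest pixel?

12749864 pixels

1.85:1 is wider than 5:4, so it spans the full width.
The master is 7010 / 1.850 ≈ 3789.1892 px tall.
5608 − 3789.1892 = 1818.8108 px of bars.
Across the 7010-px span: 1818.8108 × 7010 ≈ 12749864 px.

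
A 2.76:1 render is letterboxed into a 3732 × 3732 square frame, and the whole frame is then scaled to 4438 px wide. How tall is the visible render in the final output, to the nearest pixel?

1608 px

At 3732×3732 the render is width-limited, so height = 3732 / 2.760 ≈ 1352.17 px.
Resizing to 4438 px wide multiplies everything by 1.1892: 1352.17 → 1607.97 px.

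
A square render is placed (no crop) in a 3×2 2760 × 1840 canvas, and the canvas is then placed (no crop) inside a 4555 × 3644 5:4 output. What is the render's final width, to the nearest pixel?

Inside the 2760×1840 canvas the render is height-limited at 1840.00 × 1840.00.
The 3×2 canvas is width-limited in 4555×3644, giving 4555.00 × 3036.67; scale factor 1.6504.
The render scales with it: width 1840.00 × 1.6504 ≈ 3036.67.

3037 px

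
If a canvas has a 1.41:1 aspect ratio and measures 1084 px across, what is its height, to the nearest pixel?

769 px

Height = 1084 / 1.410 = 768.79.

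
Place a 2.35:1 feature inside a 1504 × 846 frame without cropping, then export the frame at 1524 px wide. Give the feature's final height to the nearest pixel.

Fitted into 1504×846, the feature spans the width; its height is 1504 / 2.350 ≈ 640.00 px.
The frame scales by 1524/1504 = 1.0133; 640.00 × 1.0133 ≈ 648.51 px.

649 px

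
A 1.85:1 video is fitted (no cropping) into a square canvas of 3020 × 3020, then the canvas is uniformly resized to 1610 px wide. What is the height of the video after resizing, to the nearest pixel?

At 3020×3020 the video is width-limited, so height = 3020 / 1.850 ≈ 1632.43 px.
Scaling 3020 → 1610 is ×0.5331, so the height becomes 1632.43 × 0.5331 ≈ 870.27 px.

870 px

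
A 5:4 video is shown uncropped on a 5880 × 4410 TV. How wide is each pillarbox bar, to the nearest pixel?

5:4 is narrower than 4:3, so it spans the full height.
Content width = 4410 × 5/4 ≈ 5512.50 px.
Leftover width: 5880 − 5512.50 = 367.50 px → 183.75 each side.

184 px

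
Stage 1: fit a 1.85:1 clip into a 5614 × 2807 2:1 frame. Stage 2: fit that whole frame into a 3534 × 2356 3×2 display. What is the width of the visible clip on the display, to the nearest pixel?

1.85:1 in 5614×2807: fills the height, so the clip is 5192.95 × 2807.00.
The 2:1 canvas is width-limited in 3534×2356, giving 3534.00 × 1767.00; scale factor 0.6295.
So the clip's width is 5192.95 × 0.6295 ≈ 3268.95.

3269 px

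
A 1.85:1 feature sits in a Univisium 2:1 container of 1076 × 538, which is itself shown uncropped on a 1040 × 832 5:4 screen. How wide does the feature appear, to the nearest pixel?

First fit — 1.85:1 into 1076×538 spans the height: 995.30 × 538.00.
The Univisium 2:1 canvas is width-limited in 1040×832, giving 1040.00 × 520.00; scale factor 0.9665.
The feature scales with it: width 995.30 × 0.9665 ≈ 962.00.

962 px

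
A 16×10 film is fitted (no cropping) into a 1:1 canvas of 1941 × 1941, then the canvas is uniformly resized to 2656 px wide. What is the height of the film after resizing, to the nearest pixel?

At 1941×1941 the film is width-limited, so height = 1941 × 10/16 ≈ 1213.12 px.
Resizing to 2656 px wide multiplies everything by 1.3684: 1213.12 → 1660.00 px.

1660 px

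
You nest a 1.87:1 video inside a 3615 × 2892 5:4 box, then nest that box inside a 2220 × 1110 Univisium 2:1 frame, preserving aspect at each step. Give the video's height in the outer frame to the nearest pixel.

742 px

First fit — 1.87:1 into 3615×2892 spans the width: 3615.00 × 1933.16.
The 5:4 canvas is height-limited in 2220×1110, giving 1387.50 × 1110.00; scale factor 0.3838.
Applying the same ×0.3838: 1933.16 → 741.98.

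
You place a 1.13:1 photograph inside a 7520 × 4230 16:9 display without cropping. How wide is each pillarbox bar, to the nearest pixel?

1370 px

Since 1.130 < 1.778, the photograph is height-limited.
Content width = 4230 × 1.130 ≈ 4779.90 px.
Leftover width: 7520 − 4779.90 = 2740.10 px → 1370.05 each side.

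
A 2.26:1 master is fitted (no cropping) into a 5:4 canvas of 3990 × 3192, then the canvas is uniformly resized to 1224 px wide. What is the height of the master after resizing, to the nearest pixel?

542 px

In the 3990×3192 frame the master fills the width: height = 3990 / 2.260 ≈ 1765.49 px.
The frame scales by 1224/3990 = 0.3068; 1765.49 × 0.3068 ≈ 541.59 px.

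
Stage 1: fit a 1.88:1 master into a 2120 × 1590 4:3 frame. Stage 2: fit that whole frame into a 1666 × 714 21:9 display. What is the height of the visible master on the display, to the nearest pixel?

506 px

Inside the 2120×1590 canvas the master is width-limited at 2120.00 × 1127.66.
4:3 in 1666×714: fills the height, so the intermediate becomes 952.00 × 714.00 — a scale of ×0.4491.
The master scales with it: height 1127.66 × 0.4491 ≈ 506.38.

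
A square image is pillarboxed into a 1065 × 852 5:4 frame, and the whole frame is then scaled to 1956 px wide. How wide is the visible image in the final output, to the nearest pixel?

1565 px

At 1065×852 the image is height-limited, so width = 852 × 1/1 ≈ 852.00 px.
Scaling 1065 → 1956 is ×1.8366, so the width becomes 852.00 × 1.8366 ≈ 1564.80 px.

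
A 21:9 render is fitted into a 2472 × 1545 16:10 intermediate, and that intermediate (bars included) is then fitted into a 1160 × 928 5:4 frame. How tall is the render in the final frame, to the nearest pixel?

First fit — 21:9 into 2472×1545 spans the width: 2472.00 × 1059.43.
Second fit — the 16:10 canvas into 1160×928 spans the width: 1160.00 × 725.00 (×0.4693 from 2472×1545).
Applying the same ×0.4693: 1059.43 → 497.14.

497 px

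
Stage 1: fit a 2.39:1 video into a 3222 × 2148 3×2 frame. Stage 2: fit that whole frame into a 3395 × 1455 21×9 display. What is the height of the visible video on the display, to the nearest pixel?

913 px

2.39:1 in 3222×2148: fills the width, so the video is 3222.00 × 1348.12.
3×2 in 3395×1455: fills the height, so the intermediate becomes 2182.50 × 1455.00 — a scale of ×0.6774.
So the video's height is 1348.12 × 0.6774 ≈ 913.18.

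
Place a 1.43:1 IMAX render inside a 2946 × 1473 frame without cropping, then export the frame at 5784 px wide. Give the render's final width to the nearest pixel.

At 2946×1473 the render is height-limited, so width = 1473 × 1.430 ≈ 2106.39 px.
The frame scales by 5784/2946 = 1.9633; 2106.39 × 1.9633 ≈ 4135.56 px.

4136 px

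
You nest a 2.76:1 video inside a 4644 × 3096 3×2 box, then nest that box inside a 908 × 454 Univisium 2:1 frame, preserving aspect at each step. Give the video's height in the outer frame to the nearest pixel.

2.76:1 in 4644×3096: fills the width, so the video is 4644.00 × 1682.61.
3×2 in 908×454: fills the height, so the intermediate becomes 681.00 × 454.00 — a scale of ×0.1466.
Applying the same ×0.1466: 1682.61 → 246.74.

247 px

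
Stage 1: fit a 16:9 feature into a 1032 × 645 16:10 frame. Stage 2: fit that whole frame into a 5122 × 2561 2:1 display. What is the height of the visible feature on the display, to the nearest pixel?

First fit — 16:9 into 1032×645 spans the width: 1032.00 × 580.50.
16:10 in 5122×2561: fills the height, so the intermediate becomes 4097.60 × 2561.00 — a scale of ×3.9705.
So the feature's height is 580.50 × 3.9705 ≈ 2304.90.

2305 px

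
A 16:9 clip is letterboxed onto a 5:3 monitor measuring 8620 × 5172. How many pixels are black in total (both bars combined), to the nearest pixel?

2786415 pixels

16:9 is wider than 5:3, so it spans the full width.
The clip is 8620 × 9/16 ≈ 4848.7500 px tall.
Leftover height: 5172 − 4848.7500 = 323.2500 px.
Across the 8620-px span: 323.2500 × 8620 ≈ 2786415 px.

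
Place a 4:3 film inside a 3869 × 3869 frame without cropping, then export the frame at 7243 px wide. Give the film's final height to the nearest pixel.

At 3869×3869 the film is width-limited, so height = 3869 × 3/4 ≈ 2901.75 px.
Resizing to 7243 px wide multiplies everything by 1.8721: 2901.75 → 5432.25 px.

5432 px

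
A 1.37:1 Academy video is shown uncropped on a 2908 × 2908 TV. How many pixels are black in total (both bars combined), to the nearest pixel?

2283863 pixels

Since 1.370 > 1.000, the video is width-limited.
The video is 2908 / 1.370 ≈ 2122.6277 px tall.
Leftover height: 2908 − 2122.6277 = 785.3723 px.
That's 785.3723 × 2908 ≈ 2283863 black pixels.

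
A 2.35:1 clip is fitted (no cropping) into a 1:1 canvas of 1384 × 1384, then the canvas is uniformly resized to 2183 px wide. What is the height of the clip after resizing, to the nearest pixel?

In the 1384×1384 frame the clip fills the width: height = 1384 / 2.350 ≈ 588.94 px.
Resizing to 2183 px wide multiplies everything by 1.5773: 588.94 → 928.94 px.

929 px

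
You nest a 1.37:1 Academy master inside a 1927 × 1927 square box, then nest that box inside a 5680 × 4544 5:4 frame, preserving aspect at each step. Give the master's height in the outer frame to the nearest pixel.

First fit — 1.37:1 Academy into 1927×1927 spans the width: 1927.00 × 1406.57.
Second fit — the square canvas into 5680×4544 spans the height: 4544.00 × 4544.00 (×2.3581 from 1927×1927).
Applying the same ×2.3581: 1406.57 → 3316.79.

3317 px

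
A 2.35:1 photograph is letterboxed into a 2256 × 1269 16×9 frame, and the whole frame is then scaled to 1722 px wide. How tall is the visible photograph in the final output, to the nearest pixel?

At 2256×1269 the photograph is width-limited, so height = 2256 / 2.350 ≈ 960.00 px.
Resizing to 1722 px wide multiplies everything by 0.7633: 960.00 → 732.77 px.

733 px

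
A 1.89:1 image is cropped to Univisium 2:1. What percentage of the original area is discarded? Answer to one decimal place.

5.5%

Going from 1.89:1 to Univisium 2:1 means cutting height while keeping width.
(1.890)/(2.000) ≈ 0.945 of the area survives, leaving 5.50% discarded.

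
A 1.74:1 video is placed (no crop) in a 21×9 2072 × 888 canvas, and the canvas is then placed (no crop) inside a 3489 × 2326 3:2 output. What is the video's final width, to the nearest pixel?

2602 px

First fit — 1.74:1 into 2072×888 spans the height: 1545.12 × 888.00.
Second fit — the 21×9 canvas into 3489×2326 spans the width: 3489.00 × 1495.29 (×1.6839 from 2072×888).
The video scales with it: width 1545.12 × 1.6839 ≈ 2601.80.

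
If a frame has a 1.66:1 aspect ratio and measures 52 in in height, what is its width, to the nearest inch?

Width = 52 × 1.660 = 86.32.

86 in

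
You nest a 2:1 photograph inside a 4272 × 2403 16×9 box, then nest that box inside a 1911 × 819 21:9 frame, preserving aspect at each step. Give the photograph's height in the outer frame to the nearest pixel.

728 px

Inside the 4272×2403 canvas the photograph is width-limited at 4272.00 × 2136.00.
Second fit — the 16×9 canvas into 1911×819 spans the height: 1456.00 × 819.00 (×0.3408 from 4272×2403).
So the photograph's height is 2136.00 × 0.3408 ≈ 728.00.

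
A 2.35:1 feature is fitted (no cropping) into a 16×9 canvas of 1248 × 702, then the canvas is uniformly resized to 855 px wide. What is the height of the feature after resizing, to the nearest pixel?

364 px

At 1248×702 the feature is width-limited, so height = 1248 / 2.350 ≈ 531.06 px.
Resizing to 855 px wide multiplies everything by 0.6851: 531.06 → 363.83 px.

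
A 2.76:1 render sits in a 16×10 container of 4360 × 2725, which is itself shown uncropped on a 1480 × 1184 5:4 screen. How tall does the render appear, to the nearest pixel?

2.76:1 in 4360×2725: fills the width, so the render is 4360.00 × 1579.71.
16×10 in 1480×1184: fills the width, so the intermediate becomes 1480.00 × 925.00 — a scale of ×0.3394.
The render scales with it: height 1579.71 × 0.3394 ≈ 536.23.

536 px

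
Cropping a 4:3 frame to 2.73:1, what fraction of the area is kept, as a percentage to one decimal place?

Going from 4:3 to 2.73:1 means cutting height while keeping width.
Fraction kept = (1.333)/(2.730) ≈ 48.84%.

48.8%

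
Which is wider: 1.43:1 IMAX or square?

1.43:1 IMAX

1.43 and square = 1; 1.43 > 1.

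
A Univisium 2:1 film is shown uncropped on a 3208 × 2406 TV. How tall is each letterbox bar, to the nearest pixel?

401 px

Since 2.000 > 1.333, the film is width-limited.
That makes the image 1604.00 px tall (3208 × 1/2).
Leftover height: 2406 − 1604.00 = 802.00 px → 401.00 each side.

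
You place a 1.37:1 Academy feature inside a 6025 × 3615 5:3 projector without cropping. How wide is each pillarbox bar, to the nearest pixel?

536 px

1.37:1 Academy is narrower than 5:3, so it spans the full height.
The feature is 3615 × 1.370 ≈ 4952.55 px wide.
Leftover width: 6025 − 4952.55 = 1072.45 px → 536.23 each side.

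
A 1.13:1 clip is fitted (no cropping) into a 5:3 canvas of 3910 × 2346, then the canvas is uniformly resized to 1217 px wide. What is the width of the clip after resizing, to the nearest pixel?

In the 3910×2346 frame the clip fills the height: width = 2346 × 1.130 ≈ 2650.98 px.
The frame scales by 1217/3910 = 0.3113; 2650.98 × 0.3113 ≈ 825.13 px.

825 px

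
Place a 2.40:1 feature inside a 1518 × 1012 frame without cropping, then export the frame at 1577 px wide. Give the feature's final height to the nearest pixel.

657 px

Fitted into 1518×1012, the feature spans the width; its height is 1518 / 2.400 ≈ 632.50 px.
The frame scales by 1577/1518 = 1.0389; 632.50 × 1.0389 ≈ 657.08 px.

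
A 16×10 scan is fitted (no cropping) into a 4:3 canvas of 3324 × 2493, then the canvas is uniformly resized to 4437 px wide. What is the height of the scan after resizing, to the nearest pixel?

Fitted into 3324×2493, the scan spans the width; its height is 3324 × 10/16 ≈ 2077.50 px.
Resizing to 4437 px wide multiplies everything by 1.3348: 2077.50 → 2773.12 px.

2773 px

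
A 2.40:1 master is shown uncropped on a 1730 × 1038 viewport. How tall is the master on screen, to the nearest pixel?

721 px

Since 2.400 > 1.667, the master is width-limited.
The master is 1730 / 2.400 ≈ 720.83 px tall.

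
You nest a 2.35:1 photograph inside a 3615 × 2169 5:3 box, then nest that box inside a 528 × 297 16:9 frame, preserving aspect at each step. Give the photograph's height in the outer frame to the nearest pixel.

2.35:1 in 3615×2169: fills the width, so the photograph is 3615.00 × 1538.30.
Second fit — the 5:3 canvas into 528×297 spans the height: 495.00 × 297.00 (×0.1369 from 3615×2169).
Applying the same ×0.1369: 1538.30 → 210.64.

211 px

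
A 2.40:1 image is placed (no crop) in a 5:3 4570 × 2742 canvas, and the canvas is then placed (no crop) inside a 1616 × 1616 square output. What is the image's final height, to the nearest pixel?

673 px

First fit — 2.40:1 into 4570×2742 spans the width: 4570.00 × 1904.17.
Second fit — the 5:3 canvas into 1616×1616 spans the width: 1616.00 × 969.60 (×0.3536 from 4570×2742).
The image scales with it: height 1904.17 × 0.3536 ≈ 673.33.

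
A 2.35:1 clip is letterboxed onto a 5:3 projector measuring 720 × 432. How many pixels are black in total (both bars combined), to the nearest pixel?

90444 pixels

Since 2.350 > 1.667, the clip is width-limited.
The clip is 720 / 2.350 ≈ 306.3830 px tall.
Black = 432 − 306.3830 = 125.6170 px.
Bar area = 125.6170 × 720 ≈ 90444 px.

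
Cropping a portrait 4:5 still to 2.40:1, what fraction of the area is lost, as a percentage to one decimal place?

66.7%

The width stays; only height is cut (since 2.40:1 is wider than portrait 4:5).
(0.800)/(2.400) ≈ 0.333 of the area survives, leaving 66.67% discarded.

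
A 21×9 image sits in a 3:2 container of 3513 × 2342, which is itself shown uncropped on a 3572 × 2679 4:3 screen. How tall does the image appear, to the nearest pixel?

Inside the 3513×2342 canvas the image is width-limited at 3513.00 × 1505.57.
Second fit — the 3:2 canvas into 3572×2679 spans the width: 3572.00 × 2381.33 (×1.0168 from 3513×2342).
So the image's height is 1505.57 × 1.0168 ≈ 1530.86.

1531 px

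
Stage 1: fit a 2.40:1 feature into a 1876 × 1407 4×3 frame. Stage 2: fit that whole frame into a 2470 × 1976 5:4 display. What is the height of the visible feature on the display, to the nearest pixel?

1029 px

First fit — 2.40:1 into 1876×1407 spans the width: 1876.00 × 781.67.
The 4×3 canvas is width-limited in 2470×1976, giving 2470.00 × 1852.50; scale factor 1.3166.
The feature scales with it: height 781.67 × 1.3166 ≈ 1029.17.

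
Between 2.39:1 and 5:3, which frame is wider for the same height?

2.39:1

2.39 and 5:3 = 1.667; 2.39 > 1.667.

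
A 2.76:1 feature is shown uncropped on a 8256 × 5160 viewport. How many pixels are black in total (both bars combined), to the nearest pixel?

17904751 pixels

2.76:1 is wider than 16:10, so it spans the full width.
That makes the image 2991.3043 px tall (8256 / 2.760).
Leftover height: 5160 − 2991.3043 = 2168.6957 px.
That's 2168.6957 × 8256 ≈ 17904751 black pixels.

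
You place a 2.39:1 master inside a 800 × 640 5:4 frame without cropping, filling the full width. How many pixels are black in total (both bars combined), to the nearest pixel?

Content height = 800 / 2.390 ≈ 334.7280 px.
Leftover height: 640 − 334.7280 = 305.2720 px.
That's 305.2720 × 800 ≈ 244218 black pixels.

244218 pixels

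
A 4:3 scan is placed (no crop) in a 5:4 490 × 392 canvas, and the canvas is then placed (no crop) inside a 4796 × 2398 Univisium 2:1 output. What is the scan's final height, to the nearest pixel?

2248 px

4:3 in 490×392: fills the width, so the scan is 490.00 × 367.50.
Second fit — the 5:4 canvas into 4796×2398 spans the height: 2997.50 × 2398.00 (×6.1173 from 490×392).
Applying the same ×6.1173: 367.50 → 2248.12.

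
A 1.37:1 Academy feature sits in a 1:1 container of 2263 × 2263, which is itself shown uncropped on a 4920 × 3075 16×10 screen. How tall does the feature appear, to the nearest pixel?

2245 px

1.37:1 Academy in 2263×2263: fills the width, so the feature is 2263.00 × 1651.82.
1:1 in 4920×3075: fills the height, so the intermediate becomes 3075.00 × 3075.00 — a scale of ×1.3588.
Applying the same ×1.3588: 1651.82 → 2244.53.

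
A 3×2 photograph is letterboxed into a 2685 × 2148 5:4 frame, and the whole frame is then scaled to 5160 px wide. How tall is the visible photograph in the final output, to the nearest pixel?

3440 px

Fitted into 2685×2148, the photograph spans the width; its height is 2685 × 2/3 ≈ 1790.00 px.
Resizing to 5160 px wide multiplies everything by 1.9218: 1790.00 → 3440.00 px.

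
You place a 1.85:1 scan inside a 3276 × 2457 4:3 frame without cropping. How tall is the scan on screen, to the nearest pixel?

1.85:1 (1.850) > 4:3 (1.333), so the scan fills the width.
The scan is 3276 / 1.850 ≈ 1770.81 px tall.

1771 px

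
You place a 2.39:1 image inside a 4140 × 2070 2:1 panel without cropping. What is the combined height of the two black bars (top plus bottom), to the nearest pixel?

2.39:1 (2.390) > 2:1 (2.000), so the image fills the width.
The image is 4140 / 2.390 ≈ 1732.22 px tall.
2070 − 1732.22 = 337.78 px of bars.

338 px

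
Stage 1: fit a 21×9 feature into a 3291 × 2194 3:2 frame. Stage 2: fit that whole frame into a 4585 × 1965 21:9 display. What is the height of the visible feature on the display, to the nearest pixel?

1263 px

First fit — 21×9 into 3291×2194 spans the width: 3291.00 × 1410.43.
Second fit — the 3:2 canvas into 4585×1965 spans the height: 2947.50 × 1965.00 (×0.8956 from 3291×2194).
The feature scales with it: height 1410.43 × 0.8956 ≈ 1263.21.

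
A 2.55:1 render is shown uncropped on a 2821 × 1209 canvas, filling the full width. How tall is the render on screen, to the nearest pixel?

1106 px

Content height = 2821 / 2.550 ≈ 1106.27 px.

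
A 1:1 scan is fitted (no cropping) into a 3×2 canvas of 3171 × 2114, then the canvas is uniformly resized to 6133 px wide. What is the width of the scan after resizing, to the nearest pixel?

4089 px

At 3171×2114 the scan is height-limited, so width = 2114 × 1/1 ≈ 2114.00 px.
The frame scales by 6133/3171 = 1.9341; 2114.00 × 1.9341 ≈ 4088.67 px.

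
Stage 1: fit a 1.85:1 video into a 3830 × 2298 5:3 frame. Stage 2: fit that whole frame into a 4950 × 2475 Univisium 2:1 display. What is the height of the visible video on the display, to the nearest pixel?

2230 px

First fit — 1.85:1 into 3830×2298 spans the width: 3830.00 × 2070.27.
5:3 in 4950×2475: fills the height, so the intermediate becomes 4125.00 × 2475.00 — a scale of ×1.0770.
Applying the same ×1.0770: 2070.27 → 2229.73.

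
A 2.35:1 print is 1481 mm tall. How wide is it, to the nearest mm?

3480 mm

1481 × 2.350 = 3480.35.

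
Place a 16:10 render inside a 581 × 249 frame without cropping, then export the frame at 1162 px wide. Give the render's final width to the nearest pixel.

797 px

In the 581×249 frame the render fills the height: width = 249 × 16/10 ≈ 398.40 px.
Resizing to 1162 px wide multiplies everything by 2.0000: 398.40 → 796.80 px.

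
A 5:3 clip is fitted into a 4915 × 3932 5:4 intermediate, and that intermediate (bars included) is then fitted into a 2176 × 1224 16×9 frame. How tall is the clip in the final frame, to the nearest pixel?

First fit — 5:3 into 4915×3932 spans the width: 4915.00 × 2949.00.
The 5:4 canvas is height-limited in 2176×1224, giving 1530.00 × 1224.00; scale factor 0.3113.
So the clip's height is 2949.00 × 0.3113 ≈ 918.00.

918 px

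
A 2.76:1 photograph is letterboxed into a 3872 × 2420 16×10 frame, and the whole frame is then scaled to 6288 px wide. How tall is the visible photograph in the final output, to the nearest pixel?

At 3872×2420 the photograph is width-limited, so height = 3872 / 2.760 ≈ 1402.90 px.
Scaling 3872 → 6288 is ×1.6240, so the height becomes 1402.90 × 1.6240 ≈ 2278.26 px.

2278 px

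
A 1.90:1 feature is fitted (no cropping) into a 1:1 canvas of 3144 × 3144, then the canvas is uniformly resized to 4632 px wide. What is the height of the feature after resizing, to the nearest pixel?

2438 px

In the 3144×3144 frame the feature fills the width: height = 3144 / 1.900 ≈ 1654.74 px.
Resizing to 4632 px wide multiplies everything by 1.4733: 1654.74 → 2437.89 px.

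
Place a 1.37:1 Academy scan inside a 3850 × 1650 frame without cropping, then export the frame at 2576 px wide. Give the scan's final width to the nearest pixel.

1512 px

Fitted into 3850×1650, the scan spans the height; its width is 1650 × 1.370 ≈ 2260.50 px.
Scaling 3850 → 2576 is ×0.6691, so the width becomes 2260.50 × 0.6691 ≈ 1512.48 px.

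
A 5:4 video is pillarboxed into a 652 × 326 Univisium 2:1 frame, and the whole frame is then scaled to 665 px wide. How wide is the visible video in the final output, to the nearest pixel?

Fitted into 652×326, the video spans the height; its width is 326 × 5/4 ≈ 407.50 px.
The frame scales by 665/652 = 1.0199; 407.50 × 1.0199 ≈ 415.62 px.

416 px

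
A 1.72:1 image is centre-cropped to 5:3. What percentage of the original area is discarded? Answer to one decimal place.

3.1%

Going from 1.72:1 to 5:3 means cutting width while keeping height.
(1.667)/(1.720) ≈ 0.969 of the area survives, leaving 3.10% discarded.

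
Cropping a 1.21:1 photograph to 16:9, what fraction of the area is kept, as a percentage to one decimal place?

16:9 is wider than 1.21:1, so the crop keeps the full width and trims the height.
Fraction kept = (1.210)/(1.778) ≈ 68.06%.

68.1%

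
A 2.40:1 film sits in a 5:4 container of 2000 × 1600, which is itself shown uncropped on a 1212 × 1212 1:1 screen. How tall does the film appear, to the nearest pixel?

505 px

First fit — 2.40:1 into 2000×1600 spans the width: 2000.00 × 833.33.
Second fit — the 5:4 canvas into 1212×1212 spans the width: 1212.00 × 969.60 (×0.6060 from 2000×1600).
Applying the same ×0.6060: 833.33 → 505.00.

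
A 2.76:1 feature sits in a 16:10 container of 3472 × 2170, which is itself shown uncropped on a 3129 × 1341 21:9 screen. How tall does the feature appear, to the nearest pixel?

First fit — 2.76:1 into 3472×2170 spans the width: 3472.00 × 1257.97.
Second fit — the 16:10 canvas into 3129×1341 spans the height: 2145.60 × 1341.00 (×0.6180 from 3472×2170).
Applying the same ×0.6180: 1257.97 → 777.39.

777 px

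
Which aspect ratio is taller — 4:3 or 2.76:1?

4:3

4:3 = 1.333 and 2.76; 2.76 > 1.333. The smaller width-to-height ratio is the taller frame.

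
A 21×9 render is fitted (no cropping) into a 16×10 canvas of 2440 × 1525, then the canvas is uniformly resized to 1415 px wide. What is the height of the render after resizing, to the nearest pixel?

At 2440×1525 the render is width-limited, so height = 2440 × 9/21 ≈ 1045.71 px.
Resizing to 1415 px wide multiplies everything by 0.5799: 1045.71 → 606.43 px.

606 px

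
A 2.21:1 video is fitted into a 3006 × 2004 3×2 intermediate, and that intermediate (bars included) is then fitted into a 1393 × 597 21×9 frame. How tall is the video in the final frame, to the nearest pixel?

405 px

Inside the 3006×2004 canvas the video is width-limited at 3006.00 × 1360.18.
The 3×2 canvas is height-limited in 1393×597, giving 895.50 × 597.00; scale factor 0.2979.
The video scales with it: height 1360.18 × 0.2979 ≈ 405.20.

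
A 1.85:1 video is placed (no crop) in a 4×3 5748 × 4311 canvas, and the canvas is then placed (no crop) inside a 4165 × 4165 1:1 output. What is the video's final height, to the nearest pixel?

Inside the 5748×4311 canvas the video is width-limited at 5748.00 × 3107.03.
The 4×3 canvas is width-limited in 4165×4165, giving 4165.00 × 3123.75; scale factor 0.7246.
Applying the same ×0.7246: 3107.03 → 2251.35.

2251 px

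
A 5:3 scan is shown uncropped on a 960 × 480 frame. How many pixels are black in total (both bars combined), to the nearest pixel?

5:3 is narrower than 2:1, so it spans the full height.
Content width = 480 × 5/3 ≈ 800.0000 px.
Leftover width: 960 − 800.0000 = 160.0000 px.
That's 160.0000 × 480 ≈ 76800 black pixels.

76800 pixels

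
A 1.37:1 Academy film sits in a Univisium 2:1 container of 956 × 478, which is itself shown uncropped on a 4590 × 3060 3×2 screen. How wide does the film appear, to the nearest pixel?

3144 px

Inside the 956×478 canvas the film is height-limited at 654.86 × 478.00.
The Univisium 2:1 canvas is width-limited in 4590×3060, giving 4590.00 × 2295.00; scale factor 4.8013.
The film scales with it: width 654.86 × 4.8013 ≈ 3144.15.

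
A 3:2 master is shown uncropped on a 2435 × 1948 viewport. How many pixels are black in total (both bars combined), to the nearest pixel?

790563 pixels

3:2 is wider than 5:4, so it spans the full width.
That makes the image 1623.3333 px tall (2435 × 2/3).
1948 − 1623.3333 = 324.6667 px of bars.
That's 324.6667 × 2435 ≈ 790563 black pixels.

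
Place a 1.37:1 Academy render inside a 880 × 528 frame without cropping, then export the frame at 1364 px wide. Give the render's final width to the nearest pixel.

In the 880×528 frame the render fills the height: width = 528 × 1.370 ≈ 723.36 px.
The frame scales by 1364/880 = 1.5500; 723.36 × 1.5500 ≈ 1121.21 px.

1121 px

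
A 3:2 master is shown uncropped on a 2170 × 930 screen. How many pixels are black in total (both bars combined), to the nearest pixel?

720750 pixels

3:2 is narrower than 21:9, so it spans the full height.
That makes the image 1395.0000 px wide (930 × 3/2).
Leftover width: 2170 − 1395.0000 = 775.0000 px.
That's 775.0000 × 930 ≈ 720750 black pixels.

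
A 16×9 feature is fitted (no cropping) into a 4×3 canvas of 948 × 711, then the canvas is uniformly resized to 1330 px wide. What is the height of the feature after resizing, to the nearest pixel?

748 px

At 948×711 the feature is width-limited, so height = 948 × 9/16 ≈ 533.25 px.
Resizing to 1330 px wide multiplies everything by 1.4030: 533.25 → 748.12 px.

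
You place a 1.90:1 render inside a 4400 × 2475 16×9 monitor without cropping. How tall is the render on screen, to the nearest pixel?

1.90:1 (1.900) > 16×9 (1.778), so the render fills the width.
That makes the image 2315.79 px tall (4400 / 1.900).

2316 px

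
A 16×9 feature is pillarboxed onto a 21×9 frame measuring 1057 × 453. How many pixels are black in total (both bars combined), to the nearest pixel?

114005 pixels

16×9 (1.778) < 21×9 (2.333), so the feature fills the height.
Content width = 453 × 16/9 ≈ 805.3333 px.
Leftover width: 1057 − 805.3333 = 251.6667 px.
Across the 453-px span: 251.6667 × 453 ≈ 114005 px.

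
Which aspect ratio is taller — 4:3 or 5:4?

4:3 = 1.333 and 5:4 = 1.25; 1.333 > 1.25. The smaller width-to-height ratio is the taller frame.

5:4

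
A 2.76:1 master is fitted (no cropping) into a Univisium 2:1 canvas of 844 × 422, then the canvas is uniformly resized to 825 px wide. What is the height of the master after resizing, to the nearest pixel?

At 844×422 the master is width-limited, so height = 844 / 2.760 ≈ 305.80 px.
Resizing to 825 px wide multiplies everything by 0.9775: 305.80 → 298.91 px.

299 px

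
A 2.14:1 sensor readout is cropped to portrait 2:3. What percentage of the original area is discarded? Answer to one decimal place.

68.8%

portrait 2:3 is narrower than 2.14:1, so the crop keeps the full height and trims the width.
Fraction kept = (0.667)/(2.140) ≈ 31.15%, so 68.85% is lost.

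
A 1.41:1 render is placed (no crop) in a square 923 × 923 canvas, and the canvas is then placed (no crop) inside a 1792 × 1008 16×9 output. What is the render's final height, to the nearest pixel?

715 px

First fit — 1.41:1 into 923×923 spans the width: 923.00 × 654.61.
square in 1792×1008: fills the height, so the intermediate becomes 1008.00 × 1008.00 — a scale of ×1.0921.
The render scales with it: height 654.61 × 1.0921 ≈ 714.89.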